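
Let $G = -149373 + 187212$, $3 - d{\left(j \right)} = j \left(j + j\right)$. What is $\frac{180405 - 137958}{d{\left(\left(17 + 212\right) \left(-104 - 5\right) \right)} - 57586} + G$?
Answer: $\frac{15717823948976}{415386875} \approx 37839.0$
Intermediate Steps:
$d{\left(j \right)} = 3 - 2 j^{2}$ ($d{\left(j \right)} = 3 - j \left(j + j\right) = 3 - j 2 j = 3 - 2 j^{2}$)
$G = 37839$
$\frac{180405 - 137958}{d{\left(\left(17 + 212\right) \left(-104 - 5\right) \right)} - 57586} + G = \frac{180405 - 137958}{\left(3 - 2 \left(\left(17 + 212\right) \left(-104 - 5\right)\right)^{2}\right) - 57586} + 37839 = \frac{42447}{\left(3 - 2 \left(229 \left(-109\right)\right)^{2}\right) - 57586} + 37839 = \frac{42447}{\left(3 - 2 \left(-24961\right)^{2}\right) - 57586} + 37839 = \frac{42447}{\left(3 - 1246103042\right) - 57586} + 37839 = \frac{42447}{-1246103039 - 57586} + 37839 = \frac{42447}{-1246160625} + 37839 = 42447 \left(- \frac{1}{1246160625}\right) + 37839 = - \frac{14149}{415386875} + 37839 = \frac{15717823948976}{415386875}$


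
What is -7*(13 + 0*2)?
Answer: -91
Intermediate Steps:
-7*(13 + 0*2) = -7*(13 + 0) = -7*13 = -91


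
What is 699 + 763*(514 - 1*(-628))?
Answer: 872045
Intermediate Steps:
699 + 763*(514 - 1*(-628)) = 699 + 763*(514 + 628) = 699 + 763*1142 = 699 + 871346 = 872045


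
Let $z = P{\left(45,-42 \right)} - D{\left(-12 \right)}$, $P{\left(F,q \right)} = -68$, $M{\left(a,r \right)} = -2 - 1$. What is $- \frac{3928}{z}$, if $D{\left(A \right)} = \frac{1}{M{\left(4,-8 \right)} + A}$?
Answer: $\frac{58920}{1019} \approx 57.821$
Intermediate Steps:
$M{\left(a,r \right)} = -3$ ($M{\left(a,r \right)} = -2 - 1 = -3$)
$D{\left(A \right)} = \frac{1}{-3 + A}$
$z = - \frac{1019}{15}$ ($z = -68 - \frac{1}{-3 - 12} = -68 - \frac{1}{-15} = -68 - - \frac{1}{15} = -68 + \frac{1}{15} = - \frac{1019}{15} \approx -67.933$)
$- \frac{3928}{z} = - \frac{3928}{- \frac{1019}{15}} = \left(-3928\right) \left(- \frac{15}{1019}\right) = \frac{58920}{1019}$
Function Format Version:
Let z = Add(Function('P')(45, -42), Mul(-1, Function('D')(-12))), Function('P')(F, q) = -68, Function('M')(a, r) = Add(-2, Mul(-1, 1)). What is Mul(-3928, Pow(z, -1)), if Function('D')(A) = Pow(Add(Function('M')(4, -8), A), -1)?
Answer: Rational(58920, 1019) ≈ 57.821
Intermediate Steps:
Function('M')(a, r) = -3 (Function('M')(a, r) = Add(-2, -1) = -3)
Function('D')(A) = Pow(Add(-3, A), -1)
z = Rational(-1019, 15) (z = Add(-68, Mul(-1, Pow(Add(-3, -12), -1))) = Add(-68, Mul(-1, Pow(-15, -1))) = Add(-68, Mul(-1, Rational(-1, 15))) = Add(-68, Rational(1, 15)) = Rational(-1019, 15) ≈ -67.933)
Mul(-3928, Pow(z, -1)) = Mul(-3928, Pow(Rational(-1019, 15), -1)) = Mul(-3928, Rational(-15, 1019)) = Rational(58920, 1019)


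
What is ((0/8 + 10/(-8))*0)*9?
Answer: 0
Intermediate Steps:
((0/8 + 10/(-8))*0)*9 = ((0*(⅛) + 10*(-⅛))*0)*9 = ((0 - 5/4)*0)*9 = -5/4*0*9 = 0*9 = 0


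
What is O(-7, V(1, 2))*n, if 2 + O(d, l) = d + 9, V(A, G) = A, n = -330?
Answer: 0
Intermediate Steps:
O(d, l) = 7 + d (O(d, l) = -2 + (d + 9) = -2 + (9 + d) = 7 + d)
O(-7, V(1, 2))*n = (7 - 7)*(-330) = 0*(-330) = 0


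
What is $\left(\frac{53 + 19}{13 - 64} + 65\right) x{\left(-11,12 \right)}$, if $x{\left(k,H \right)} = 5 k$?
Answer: $- \frac{59455}{17} \approx -3497.4$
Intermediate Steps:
$\left(\frac{53 + 19}{13 - 64} + 65\right) x{\left(-11,12 \right)} = \left(\frac{53 + 19}{13 - 64} + 65\right) 5 \left(-11\right) = \left(\frac{72}{-51} + 65\right) \left(-55\right) = \left(72 \left(- \frac{1}{51}\right) + 65\right) \left(-55\right) = \left(- \frac{24}{17} + 65\right) \left(-55\right) = \frac{1081}{17} \left(-55\right) = - \frac{59455}{17}$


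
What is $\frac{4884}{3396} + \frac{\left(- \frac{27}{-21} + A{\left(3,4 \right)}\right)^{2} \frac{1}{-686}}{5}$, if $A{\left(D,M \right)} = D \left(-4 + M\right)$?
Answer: $\frac{68381567}{47563810} \approx 1.4377$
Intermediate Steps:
$\frac{4884}{3396} + \frac{\left(- \frac{27}{-21} + A{\left(3,4 \right)}\right)^{2} \frac{1}{-686}}{5} = \frac{4884}{3396} + \frac{\left(- \frac{27}{-21} + 3 \left(-4 + 4\right)\right)^{2} \frac{1}{-686}}{5} = 4884 \cdot \frac{1}{3396} + \left(\left(-27\right) \left(- \frac{1}{21}\right) + 3 \cdot 0\right)^{2} \left(- \frac{1}{686}\right) \frac{1}{5} = \frac{407}{283} + \left(\frac{9}{7} + 0\right)^{2} \left(- \frac{1}{686}\right) \frac{1}{5} = \frac{407}{283} + \left(\frac{9}{7}\right)^{2} \left(- \frac{1}{686}\right) \frac{1}{5} = \frac{407}{283} + \frac{81}{49} \left(- \frac{1}{686}\right) \frac{1}{5} = \frac{407}{283} - \frac{81}{168070} = \frac{68381567}{47563810}$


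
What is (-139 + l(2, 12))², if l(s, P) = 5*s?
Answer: 16641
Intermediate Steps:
(-139 + l(2, 12))² = (-139 + 5*2)² = (-139 + 10)² = (-129)² = 16641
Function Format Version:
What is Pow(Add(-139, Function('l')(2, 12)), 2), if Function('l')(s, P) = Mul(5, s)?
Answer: 16641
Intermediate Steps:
Pow(Add(-139, Function('l')(2, 12)), 2) = Pow(Add(-139, Mul(5, 2)), 2) = Pow(Add(-139, 10), 2) = Pow(-129, 2) = 16641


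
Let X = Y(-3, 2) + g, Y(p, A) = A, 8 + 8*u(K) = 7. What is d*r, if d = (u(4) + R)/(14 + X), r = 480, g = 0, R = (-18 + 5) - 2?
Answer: -1815/4 ≈ -453.75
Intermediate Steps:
u(K) = -⅛ (u(K) = -1 + (⅛)*7 = -1 + 7/8 = -⅛)
R = -15 (R = -13 - 2 = -15)
X = 2 (X = 2 + 0 = 2)
d = -121/128 (d = (-⅛ - 15)/(14 + 2) = -121/8/16 = -121/8*1/16 = -121/128 ≈ -0.94531)
d*r = -121/128*480 = -1815/4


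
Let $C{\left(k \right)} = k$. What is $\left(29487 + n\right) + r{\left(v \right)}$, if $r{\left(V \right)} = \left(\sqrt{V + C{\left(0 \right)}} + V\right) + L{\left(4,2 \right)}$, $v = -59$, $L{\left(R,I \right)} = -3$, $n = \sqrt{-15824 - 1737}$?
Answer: $29425 + i \sqrt{59} + i \sqrt{17561} \approx 29425.0 + 140.2 i$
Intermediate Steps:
$n = i \sqrt{17561}$ ($n = \sqrt{-17561} = i \sqrt{17561} \approx 132.52 i$)
$r{\left(V \right)} = -3 + V + \sqrt{V}$ ($r{\left(V \right)} = \left(\sqrt{V + 0} + V\right) - 3 = \left(\sqrt{V} + V\right) - 3 = \left(V + \sqrt{V}\right) - 3 = -3 + V + \sqrt{V}$)
$\left(29487 + n\right) + r{\left(v \right)} = \left(29487 + i \sqrt{17561}\right) - \left(62 - i \sqrt{59}\right) = 29425 + i \sqrt{59} + i \sqrt{17561}$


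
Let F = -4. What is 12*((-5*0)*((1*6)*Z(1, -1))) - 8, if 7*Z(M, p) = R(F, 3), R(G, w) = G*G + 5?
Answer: -8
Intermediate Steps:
R(G, w) = 5 + G² (R(G, w) = G² + 5 = 5 + G²)
Z(M, p) = 3 (Z(M, p) = (5 + (-4)²)/7 = (5 + 16)/7 = (⅐)*21 = 3)
12*((-5*0)*((1*6)*Z(1, -1))) - 8 = 12*((-5*0)*((1*6)*3)) - 8 = 12*(0*(6*3)) - 8 = 12*(0*18) - 8 = 12*0 - 8 = 0 - 8 = -8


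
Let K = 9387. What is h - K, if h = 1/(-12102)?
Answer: -113601475/12102 ≈ -9387.0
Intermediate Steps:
h = -1/12102 ≈ -8.2631e-5
h - K = -1/12102 - 1*9387 = -1/12102 - 9387 = -113601475/12102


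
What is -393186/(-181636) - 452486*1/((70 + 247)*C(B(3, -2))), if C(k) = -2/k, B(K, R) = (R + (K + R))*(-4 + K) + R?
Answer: -20484616793/28789306 ≈ -711.54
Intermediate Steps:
B(K, R) = R + (-4 + K)*(K + 2*R) (B(K, R) = (K + 2*R)*(-4 + K) + R = (-4 + K)*(K + 2*R) + R = R + (-4 + K)*(K + 2*R))
-393186/(-181636) - 452486*1/((70 + 247)*C(B(3, -2))) = -393186/(-181636) - 452486*1/(2*(70 + 247)) = -393186*(-1/181636) - 452486/(-2/(9 + 14 - 12 - 12)*317) = 196593/90818 - 452486/(-2/(-1)*317) = 196593/90818 - 452486/(-2*(-1)*317) = 196593/90818 - 452486/(2*317) = 196593/90818 - 452486/634 = 196593/90818 - 452486*1/634 = 196593/90818 - 226243/317 = -20484616793/28789306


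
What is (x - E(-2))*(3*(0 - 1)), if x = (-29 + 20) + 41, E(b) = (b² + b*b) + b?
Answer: -78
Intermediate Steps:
E(b) = b + 2*b² (E(b) = (b² + b²) + b = 2*b² + b = b + 2*b²)
x = 32 (x = -9 + 41 = 32)
(x - E(-2))*(3*(0 - 1)) = (32 - (-2)*(1 + 2*(-2)))*(3*(0 - 1)) = (32 - (-2)*(1 - 4))*(3*(-1)) = (32 - (-2)*(-3))*(-3) = (32 - 1*6)*(-3) = (32 - 6)*(-3) = 26*(-3) = -78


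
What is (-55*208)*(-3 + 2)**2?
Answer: -11440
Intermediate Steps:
(-55*208)*(-3 + 2)**2 = -11440*(-1)**2 = -11440*1 = -11440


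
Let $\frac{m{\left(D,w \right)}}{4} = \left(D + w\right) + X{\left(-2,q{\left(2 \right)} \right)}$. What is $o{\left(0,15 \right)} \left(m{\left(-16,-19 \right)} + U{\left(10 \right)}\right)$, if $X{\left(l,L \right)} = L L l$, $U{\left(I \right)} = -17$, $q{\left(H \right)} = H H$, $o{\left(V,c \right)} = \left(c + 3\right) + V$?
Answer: $-5130$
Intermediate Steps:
$o{\left(V,c \right)} = 3 + V + c$ ($o{\left(V,c \right)} = \left(3 + c\right) + V = 3 + V + c$)
$q{\left(H \right)} = H^{2}$
$X{\left(l,L \right)} = l L^{2}$ ($X{\left(l,L \right)} = L^{2} l = l L^{2}$)
$m{\left(D,w \right)} = -128 + 4 D + 4 w$ ($m{\left(D,w \right)} = 4 \left(\left(D + w\right) - 2 \left(2^{2}\right)^{2}\right) = 4 \left(\left(D + w\right) - 2 \cdot 4^{2}\right) = 4 \left(\left(D + w\right) - 32\right) = 4 \left(-32 + D + w\right) = -128 + 4 D + 4 w$)
$o{\left(0,15 \right)} \left(m{\left(-16,-19 \right)} + U{\left(10 \right)}\right) = \left(3 + 0 + 15\right) \left(\left(-128 + 4 \left(-16\right) + 4 \left(-19\right)\right) - 17\right) = 18 \left(\left(-128 - 64 - 76\right) - 17\right) = 18 \left(-268 - 17\right) = 18 \left(-285\right) = -5130$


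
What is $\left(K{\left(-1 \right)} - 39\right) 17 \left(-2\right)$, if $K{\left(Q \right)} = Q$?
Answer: $1360$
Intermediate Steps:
$\left(K{\left(-1 \right)} - 39\right) 17 \left(-2\right) = \left(-1 - 39\right) 17 \left(-2\right) = \left(-40\right) \left(-34\right) = 1360$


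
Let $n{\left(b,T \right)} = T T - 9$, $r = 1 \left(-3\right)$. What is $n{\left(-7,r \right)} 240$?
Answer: $0$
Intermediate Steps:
$r = -3$
$n{\left(b,T \right)} = -9 + T^{2}$ ($n{\left(b,T \right)} = T^{2} - 9 = -9 + T^{2}$)
$n{\left(-7,r \right)} 240 = \left(-9 + \left(-3\right)^{2}\right) 240 = \left(-9 + 9\right) 240 = 0 \cdot 240 = 0$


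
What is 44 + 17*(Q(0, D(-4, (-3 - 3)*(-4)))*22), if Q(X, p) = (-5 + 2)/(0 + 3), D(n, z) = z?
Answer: -330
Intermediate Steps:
Q(X, p) = -1 (Q(X, p) = -3/3 = -3*1/3 = -1)
44 + 17*(Q(0, D(-4, (-3 - 3)*(-4)))*22) = 44 + 17*(-1*22) = 44 + 17*(-22) = 44 - 374 = -330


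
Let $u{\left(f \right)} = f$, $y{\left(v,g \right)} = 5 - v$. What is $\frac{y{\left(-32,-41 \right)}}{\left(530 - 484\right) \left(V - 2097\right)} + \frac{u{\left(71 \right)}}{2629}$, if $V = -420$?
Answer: $\frac{8123249}{304390878} \approx 0.026687$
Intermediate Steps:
$\frac{y{\left(-32,-41 \right)}}{\left(530 - 484\right) \left(V - 2097\right)} + \frac{u{\left(71 \right)}}{2629} = \frac{5 - -32}{\left(530 - 484\right) \left(-420 - 2097\right)} + \frac{71}{2629} = \frac{5 + 32}{46 \left(-2517\right)} + 71 \cdot \frac{1}{2629} = \frac{37}{-115782} + \frac{71}{2629} = 37 \left(- \frac{1}{115782}\right) + \frac{71}{2629} = - \frac{37}{115782} + \frac{71}{2629} = \frac{8123249}{304390878}$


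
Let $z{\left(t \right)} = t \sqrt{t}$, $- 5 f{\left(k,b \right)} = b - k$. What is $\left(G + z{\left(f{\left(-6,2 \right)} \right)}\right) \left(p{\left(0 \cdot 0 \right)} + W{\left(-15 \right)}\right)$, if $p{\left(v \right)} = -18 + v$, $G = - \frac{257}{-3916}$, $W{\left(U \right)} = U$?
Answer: $- \frac{771}{356} + \frac{528 i \sqrt{10}}{25} \approx -2.1657 + 66.787 i$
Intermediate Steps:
$f{\left(k,b \right)} = - \frac{b}{5} + \frac{k}{5}$ ($f{\left(k,b \right)} = - \frac{b - k}{5} = - \frac{b}{5} + \frac{k}{5}$)
$G = \frac{257}{3916}$ ($G = \left(-257\right) \left(- \frac{1}{3916}\right) = \frac{257}{3916} \approx 0.065628$)
$z{\left(t \right)} = t^{\frac{3}{2}}$
$\left(G + z{\left(f{\left(-6,2 \right)} \right)}\right) \left(p{\left(0 \cdot 0 \right)} + W{\left(-15 \right)}\right) = \left(\frac{257}{3916} + \left(\left(- \frac{1}{5}\right) 2 + \frac{1}{5} \left(-6\right)\right)^{\frac{3}{2}}\right) \left(\left(-18 + 0 \cdot 0\right) - 15\right) = \left(\frac{257}{3916} + \left(- \frac{2}{5} - \frac{6}{5}\right)^{\frac{3}{2}}\right) \left(\left(-18 + 0\right) - 15\right) = \left(\frac{257}{3916} + \left(- \frac{8}{5}\right)^{\frac{3}{2}}\right) \left(-18 - 15\right) = \left(\frac{257}{3916} - \frac{16 i \sqrt{10}}{25}\right) \left(-33\right) = - \frac{771}{356} + \frac{528 i \sqrt{10}}{25}$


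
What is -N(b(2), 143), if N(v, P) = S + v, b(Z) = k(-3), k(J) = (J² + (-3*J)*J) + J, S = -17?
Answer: 38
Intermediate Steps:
k(J) = J - 2*J² (k(J) = (J² - 3*J²) + J = -2*J² + J = J - 2*J²)
b(Z) = -21 (b(Z) = -3*(1 - 2*(-3)) = -3*(1 + 6) = -3*7 = -21)
N(v, P) = -17 + v
-N(b(2), 143) = -(-17 - 21) = -1*(-38) = 38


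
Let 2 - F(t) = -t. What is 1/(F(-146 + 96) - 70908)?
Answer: -1/70956 ≈ -1.4093e-5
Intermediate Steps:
F(t) = 2 + t (F(t) = 2 - (-1)*t = 2 + t)
1/(F(-146 + 96) - 70908) = 1/((2 + (-146 + 96)) - 70908) = 1/((2 - 50) - 70908) = 1/(-48 - 70908) = 1/(-70956) = -1/70956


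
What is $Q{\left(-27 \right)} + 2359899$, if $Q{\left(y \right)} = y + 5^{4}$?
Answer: $2360497$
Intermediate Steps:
$Q{\left(y \right)} = 625 + y$ ($Q{\left(y \right)} = y + 625 = 625 + y$)
$Q{\left(-27 \right)} + 2359899 = \left(625 - 27\right) + 2359899 = 598 + 2359899 = 2360497$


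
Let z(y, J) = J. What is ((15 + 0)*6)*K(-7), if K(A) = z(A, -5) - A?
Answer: 180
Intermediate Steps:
K(A) = -5 - A
((15 + 0)*6)*K(-7) = ((15 + 0)*6)*(-5 - 1*(-7)) = (15*6)*(-5 + 7) = 90*2 = 180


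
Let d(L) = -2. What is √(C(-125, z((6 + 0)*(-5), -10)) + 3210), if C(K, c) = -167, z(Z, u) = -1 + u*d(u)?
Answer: √3043 ≈ 55.163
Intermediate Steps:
z(Z, u) = -1 - 2*u (z(Z, u) = -1 + u*(-2) = -1 - 2*u)
√(C(-125, z((6 + 0)*(-5), -10)) + 3210) = √(-167 + 3210) = √3043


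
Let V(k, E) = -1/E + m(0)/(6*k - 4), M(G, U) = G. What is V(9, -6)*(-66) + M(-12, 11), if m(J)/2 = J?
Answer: -23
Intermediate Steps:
m(J) = 2*J
V(k, E) = -1/E (V(k, E) = -1/E + (2*0)/(6*k - 4) = -1/E + 0/(-4 + 6*k) = -1/E + 0 = -1/E)
V(9, -6)*(-66) + M(-12, 11) = -1/(-6)*(-66) - 12 = -1*(-1/6)*(-66) - 12 = (1/6)*(-66) - 12 = -11 - 12 = -23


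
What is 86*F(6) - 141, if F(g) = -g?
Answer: -657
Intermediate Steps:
86*F(6) - 141 = 86*(-1*6) - 141 = 86*(-6) - 141 = -516 - 141 = -657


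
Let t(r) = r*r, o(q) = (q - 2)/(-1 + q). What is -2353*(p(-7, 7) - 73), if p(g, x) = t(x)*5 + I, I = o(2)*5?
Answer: -404716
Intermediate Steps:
o(q) = (-2 + q)/(-1 + q)
I = 0 (I = ((-2 + 2)/(-1 + 2))*5 = (0/1)*5 = (1*0)*5 = 0*5 = 0)
t(r) = r**2
p(g, x) = 5*x**2 (p(g, x) = x**2*5 + 0 = 5*x**2 + 0 = 5*x**2)
-2353*(p(-7, 7) - 73) = -2353*(5*7**2 - 73) = -2353*(5*49 - 73) = -2353*(245 - 73) = -2353*172 = -404716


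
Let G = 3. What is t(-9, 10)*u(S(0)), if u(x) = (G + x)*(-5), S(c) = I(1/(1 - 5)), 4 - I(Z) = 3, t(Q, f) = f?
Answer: -200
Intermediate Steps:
I(Z) = 1 (I(Z) = 4 - 1*3 = 4 - 3 = 1)
S(c) = 1
u(x) = -15 - 5*x (u(x) = (3 + x)*(-5) = -15 - 5*x)
t(-9, 10)*u(S(0)) = 10*(-15 - 5*1) = 10*(-15 - 5) = 10*(-20) = -200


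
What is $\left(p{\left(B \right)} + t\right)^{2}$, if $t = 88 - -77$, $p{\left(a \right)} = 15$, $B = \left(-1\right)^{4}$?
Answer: $32400$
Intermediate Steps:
$B = 1$
$t = 165$ ($t = 88 + 77 = 165$)
$\left(p{\left(B \right)} + t\right)^{2} = \left(15 + 165\right)^{2} = 180^{2} = 32400$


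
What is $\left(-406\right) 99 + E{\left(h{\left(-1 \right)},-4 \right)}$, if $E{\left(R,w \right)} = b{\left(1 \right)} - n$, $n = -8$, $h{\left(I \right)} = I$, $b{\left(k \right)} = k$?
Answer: $-40185$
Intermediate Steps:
$E{\left(R,w \right)} = 9$ ($E{\left(R,w \right)} = 1 - -8 = 1 + 8 = 9$)
$\left(-406\right) 99 + E{\left(h{\left(-1 \right)},-4 \right)} = \left(-406\right) 99 + 9 = -40194 + 9 = -40185$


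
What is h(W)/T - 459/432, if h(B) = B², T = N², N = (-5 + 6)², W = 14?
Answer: 3119/16 ≈ 194.94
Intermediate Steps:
N = 1 (N = 1² = 1)
T = 1 (T = 1² = 1)
h(W)/T - 459/432 = 14²/1 - 459/432 = 196*1 - 459*1/432 = 196 - 17/16 = 3119/16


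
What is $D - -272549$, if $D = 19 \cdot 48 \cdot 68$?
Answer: $334565$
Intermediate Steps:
$D = 62016$ ($D = 912 \cdot 68 = 62016$)
$D - -272549 = 62016 - -272549 = 62016 + 272549 = 334565$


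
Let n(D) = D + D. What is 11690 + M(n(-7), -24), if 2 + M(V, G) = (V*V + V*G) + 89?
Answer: 12309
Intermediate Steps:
n(D) = 2*D
M(V, G) = 87 + V² + G*V (M(V, G) = -2 + ((V*V + V*G) + 89) = -2 + ((V² + G*V) + 89) = -2 + (89 + V² + G*V) = 87 + V² + G*V)
11690 + M(n(-7), -24) = 11690 + (87 + (2*(-7))² - 48*(-7)) = 11690 + (87 + (-14)² - 24*(-14)) = 11690 + (87 + 196 + 336) = 11690 + 619 = 12309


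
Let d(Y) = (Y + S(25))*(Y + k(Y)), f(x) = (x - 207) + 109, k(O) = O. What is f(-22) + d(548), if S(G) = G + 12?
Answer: 641040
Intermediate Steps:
S(G) = 12 + G
f(x) = -98 + x (f(x) = (-207 + x) + 109 = -98 + x)
d(Y) = 2*Y*(37 + Y) (d(Y) = (Y + (12 + 25))*(Y + Y) = (Y + 37)*(2*Y) = (37 + Y)*(2*Y) = 2*Y*(37 + Y))
f(-22) + d(548) = (-98 - 22) + 2*548*(37 + 548) = -120 + 2*548*585 = -120 + 641160 = 641040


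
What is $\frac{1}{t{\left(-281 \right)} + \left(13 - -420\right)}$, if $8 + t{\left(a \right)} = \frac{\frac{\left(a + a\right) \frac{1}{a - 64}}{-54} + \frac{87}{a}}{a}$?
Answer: $\frac{735521715}{312597618241} \approx 0.0023529$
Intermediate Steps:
$t{\left(a \right)} = -8 + \frac{\frac{87}{a} - \frac{a}{27 \left(-64 + a\right)}}{a}$ ($t{\left(a \right)} = -8 + \frac{\frac{\left(a + a\right) \frac{1}{a - 64}}{-54} + \frac{87}{a}}{a} = -8 + \frac{\frac{2 a}{-64 + a} \left(- \frac{1}{54}\right) + \frac{87}{a}}{a} = -8 + \frac{- \frac{a}{27 \left(-64 + a\right)} + \frac{87}{a}}{a} = -8 + \frac{\frac{87}{a} - \frac{a}{27 \left(-64 + a\right)}}{a}$)
$\frac{1}{t{\left(-281 \right)} + \left(13 - -420\right)} = \frac{1}{\frac{-150336 - 216 \left(-281\right)^{3} + 2349 \left(-281\right) + 13823 \left(-281\right)^{2}}{27 \cdot 78961 \left(-64 - 281\right)} + \left(13 - -420\right)} = \frac{1}{\frac{1}{27} \cdot \frac{1}{78961} \frac{1}{-345} \left(-150336 - -4792616856 - 660069 + 13823 \cdot 78961\right) + \left(13 + 420\right)} = \frac{1}{\frac{1}{27} \cdot \frac{1}{78961} \left(- \frac{1}{345}\right) \left(-150336 + 4792616856 - 660069 + 1091477903\right) + 433} = \frac{1}{\frac{1}{27} \cdot \frac{1}{78961} \left(- \frac{1}{345}\right) 5883284354 + 433} = \frac{1}{- \frac{5883284354}{735521715} + 433} = \frac{1}{\frac{312597618241}{735521715}} = \frac{735521715}{312597618241}$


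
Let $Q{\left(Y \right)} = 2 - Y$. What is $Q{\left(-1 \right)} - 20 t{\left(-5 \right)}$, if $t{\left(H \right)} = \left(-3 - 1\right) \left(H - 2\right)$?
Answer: $-557$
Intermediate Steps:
$t{\left(H \right)} = 8 - 4 H$ ($t{\left(H \right)} = - 4 \left(-2 + H\right) = 8 - 4 H$)
$Q{\left(-1 \right)} - 20 t{\left(-5 \right)} = \left(2 - -1\right) - 20 \left(8 - -20\right) = \left(2 + 1\right) - 20 \left(8 + 20\right) = 3 - 560 = -557$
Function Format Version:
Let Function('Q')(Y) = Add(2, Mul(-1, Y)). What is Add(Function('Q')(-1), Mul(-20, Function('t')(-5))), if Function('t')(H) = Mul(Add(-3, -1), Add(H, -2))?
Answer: -557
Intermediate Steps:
Function('t')(H) = Add(8, Mul(-4, H)) (Function('t')(H) = Mul(-4, Add(-2, H)) = Add(8, Mul(-4, H)))
Add(Function('Q')(-1), Mul(-20, Function('t')(-5))) = Add(Add(2, Mul(-1, -1)), Mul(-20, Add(8, Mul(-4, -5)))) = Add(Add(2, 1), Mul(-20, Add(8, 20))) = Add(3, Mul(-20, 28)) = Add(3, -560) = -557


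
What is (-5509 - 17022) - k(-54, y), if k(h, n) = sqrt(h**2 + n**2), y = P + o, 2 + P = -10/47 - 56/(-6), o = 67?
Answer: -22531 - sqrt(167196397)/141 ≈ -22623.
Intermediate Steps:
P = 1004/141 (P = -2 + (-10/47 - 56/(-6)) = -2 + (-10*1/47 - 56*(-1/6)) = -2 + (-10/47 + 28/3) = -2 + 1286/141 = 1004/141 ≈ 7.1206)
y = 10451/141 (y = 1004/141 + 67 = 10451/141 ≈ 74.121)
(-5509 - 17022) - k(-54, y) = (-5509 - 17022) - sqrt((-54)**2 + (10451/141)**2) = -22531 - sqrt(2916 + 109223401/19881) = -22531 - sqrt(167196397/19881) = -22531 - sqrt(167196397)/141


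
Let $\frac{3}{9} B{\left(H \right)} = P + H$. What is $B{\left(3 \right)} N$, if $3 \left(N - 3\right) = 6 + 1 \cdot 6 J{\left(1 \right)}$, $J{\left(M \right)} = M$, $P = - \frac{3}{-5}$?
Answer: $\frac{378}{5} \approx 75.6$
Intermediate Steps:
$P = \frac{3}{5}$ ($P = \left(-3\right) \left(- \frac{1}{5}\right) = \frac{3}{5} \approx 0.6$)
$B{\left(H \right)} = \frac{9}{5} + 3 H$ ($B{\left(H \right)} = 3 \left(\frac{3}{5} + H\right) = \frac{9}{5} + 3 H$)
$N = 7$ ($N = 3 + \frac{6 + 1 \cdot 6 \cdot 1}{3} = 3 + \frac{6 + 6 \cdot 1}{3} = 3 + \frac{6 + 6}{3} = 3 + \frac{1}{3} \cdot 12 = 3 + 4 = 7$)
$B{\left(3 \right)} N = \left(\frac{9}{5} + 3 \cdot 3\right) 7 = \left(\frac{9}{5} + 9\right) 7 = \frac{54}{5} \cdot 7 = \frac{378}{5}$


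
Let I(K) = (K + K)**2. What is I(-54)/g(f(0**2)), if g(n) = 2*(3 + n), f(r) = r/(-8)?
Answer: 1944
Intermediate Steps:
I(K) = 4*K**2 (I(K) = (2*K)**2 = 4*K**2)
f(r) = -r/8 (f(r) = r*(-1/8) = -r/8)
g(n) = 6 + 2*n
I(-54)/g(f(0**2)) = (4*(-54)**2)/(6 + 2*(-1/8*0**2)) = (4*2916)/(6 + 2*(-1/8*0)) = 11664/(6 + 2*0) = 11664/(6 + 0) = 11664/6 = 11664*(1/6) = 1944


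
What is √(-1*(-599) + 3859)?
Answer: √4458 ≈ 66.768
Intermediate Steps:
√(-1*(-599) + 3859) = √(599 + 3859) = √4458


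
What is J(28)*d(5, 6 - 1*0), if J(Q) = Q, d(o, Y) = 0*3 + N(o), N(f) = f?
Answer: 140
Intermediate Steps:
d(o, Y) = o (d(o, Y) = 0*3 + o = 0 + o = o)
J(28)*d(5, 6 - 1*0) = 28*5 = 140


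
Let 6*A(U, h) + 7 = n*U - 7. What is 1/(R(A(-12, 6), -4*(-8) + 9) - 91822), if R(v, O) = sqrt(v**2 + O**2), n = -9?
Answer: -413199/37940749909 - 3*sqrt(17338)/75881499818 ≈ -1.0896e-5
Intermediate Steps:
A(U, h) = -7/3 - 3*U/2 (A(U, h) = -7/6 + (-9*U - 7)/6 = -7/6 + (-7 - 9*U)/6 = -7/6 + (-7/6 - 3*U/2) = -7/3 - 3*U/2)
R(v, O) = sqrt(O**2 + v**2)
1/(R(A(-12, 6), -4*(-8) + 9) - 91822) = 1/(sqrt((-4*(-8) + 9)**2 + (-7/3 - 3/2*(-12))**2) - 91822) = 1/(sqrt((32 + 9)**2 + (-7/3 + 18)**2) - 91822) = 1/(sqrt(41**2 + (47/3)**2) - 91822) = 1/(sqrt(1681 + 2209/9) - 91822) = 1/(sqrt(17338/9) - 91822) = 1/(sqrt(17338)/3 - 91822) = 1/(-91822 + sqrt(17338)/3)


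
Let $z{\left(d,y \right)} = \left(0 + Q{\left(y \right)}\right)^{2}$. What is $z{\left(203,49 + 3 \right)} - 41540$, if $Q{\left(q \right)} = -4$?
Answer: $-41524$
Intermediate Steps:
$z{\left(d,y \right)} = 16$ ($z{\left(d,y \right)} = \left(0 - 4\right)^{2} = \left(-4\right)^{2} = 16$)
$z{\left(203,49 + 3 \right)} - 41540 = 16 - 41540 = -41524$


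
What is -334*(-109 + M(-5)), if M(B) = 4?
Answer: 35070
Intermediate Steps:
-334*(-109 + M(-5)) = -334*(-109 + 4) = -334*(-105) = 35070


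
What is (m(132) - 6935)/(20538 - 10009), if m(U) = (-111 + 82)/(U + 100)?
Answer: -55481/84232 ≈ -0.65867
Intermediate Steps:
m(U) = -29/(100 + U)
(m(132) - 6935)/(20538 - 10009) = (-29/(100 + 132) - 6935)/(20538 - 10009) = (-29/232 - 6935)/10529 = (-29*1/232 - 6935)*(1/10529) = (-1/8 - 6935)*(1/10529) = -55481/8*1/10529 = -55481/84232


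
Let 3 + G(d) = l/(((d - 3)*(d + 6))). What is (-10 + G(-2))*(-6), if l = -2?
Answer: 387/5 ≈ 77.400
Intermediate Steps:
G(d) = -3 - 2/((-3 + d)*(6 + d)) (G(d) = -3 - 2*1/((d - 3)*(d + 6)) = -3 - 2*1/((-3 + d)*(6 + d)) = -3 - 2/((-3 + d)*(6 + d)))
(-10 + G(-2))*(-6) = (-10 + (52 - 9*(-2) - 3*(-2)²)/(-18 + (-2)² + 3*(-2)))*(-6) = (-10 + (52 + 18 - 3*4)/(-18 + 4 - 6))*(-6) = (-10 + (52 + 18 - 12)/(-20))*(-6) = (-10 - 1/20*58)*(-6) = (-10 - 29/10)*(-6) = -129/10*(-6) = 387/5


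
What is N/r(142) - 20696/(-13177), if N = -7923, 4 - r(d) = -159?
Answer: -101027923/2147851 ≈ -47.037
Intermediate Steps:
r(d) = 163 (r(d) = 4 - 1*(-159) = 4 + 159 = 163)
N/r(142) - 20696/(-13177) = -7923/163 - 20696/(-13177) = -7923*1/163 - 20696*(-1/13177) = -7923/163 + 20696/13177 = -101027923/2147851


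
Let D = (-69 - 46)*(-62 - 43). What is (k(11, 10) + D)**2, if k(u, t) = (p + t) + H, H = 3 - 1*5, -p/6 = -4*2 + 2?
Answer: 146870161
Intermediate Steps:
p = 36 (p = -6*(-4*2 + 2) = -6*(-8 + 2) = -6*(-6) = 36)
H = -2 (H = 3 - 5 = -2)
k(u, t) = 34 + t (k(u, t) = (36 + t) - 2 = 34 + t)
D = 12075 (D = -115*(-105) = 12075)
(k(11, 10) + D)**2 = ((34 + 10) + 12075)**2 = (44 + 12075)**2 = 12119**2 = 146870161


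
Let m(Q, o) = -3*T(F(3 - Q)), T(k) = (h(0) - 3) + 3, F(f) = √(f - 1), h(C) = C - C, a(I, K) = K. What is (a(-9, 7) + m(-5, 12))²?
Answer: 49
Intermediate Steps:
h(C) = 0
F(f) = √(-1 + f)
T(k) = 0 (T(k) = (0 - 3) + 3 = -3 + 3 = 0)
m(Q, o) = 0 (m(Q, o) = -3*0 = 0)
(a(-9, 7) + m(-5, 12))² = (7 + 0)² = 7² = 49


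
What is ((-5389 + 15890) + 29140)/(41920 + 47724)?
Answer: 39641/89644 ≈ 0.44220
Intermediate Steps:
((-5389 + 15890) + 29140)/(41920 + 47724) = (10501 + 29140)/89644 = 39641*(1/89644) = 39641/89644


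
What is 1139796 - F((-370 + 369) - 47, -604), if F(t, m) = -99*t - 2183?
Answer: 1137227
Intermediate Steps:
F(t, m) = -2183 - 99*t
1139796 - F((-370 + 369) - 47, -604) = 1139796 - (-2183 - 99*((-370 + 369) - 47)) = 1139796 - (-2183 - 99*(-1 - 47)) = 1139796 - (-2183 - 99*(-48)) = 1139796 - (-2183 + 4752) = 1139796 - 1*2569 = 1139796 - 2569 = 1137227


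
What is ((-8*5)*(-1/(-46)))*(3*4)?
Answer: -240/23 ≈ -10.435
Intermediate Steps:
((-8*5)*(-1/(-46)))*(3*4) = -(-40)*(-1)/46*12 = -40*1/46*12 = -20/23*12 = -240/23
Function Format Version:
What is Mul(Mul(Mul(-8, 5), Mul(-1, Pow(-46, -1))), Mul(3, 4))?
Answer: Rational(-240, 23) ≈ -10.435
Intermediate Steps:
Mul(Mul(Mul(-8, 5), Mul(-1, Pow(-46, -1))), Mul(3, 4)) = Mul(Mul(-40, Mul(-1, Rational(-1, 46))), 12) = Mul(Mul(-40, Rational(1, 46)), 12) = Mul(Rational(-20, 23), 12) = Rational(-240, 23)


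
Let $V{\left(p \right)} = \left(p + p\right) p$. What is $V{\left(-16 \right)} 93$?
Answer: $47616$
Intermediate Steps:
$V{\left(p \right)} = 2 p^{2}$ ($V{\left(p \right)} = 2 p p = 2 p^{2}$)
$V{\left(-16 \right)} 93 = 2 \left(-16\right)^{2} \cdot 93 = 2 \cdot 256 \cdot 93 = 512 \cdot 93 = 47616$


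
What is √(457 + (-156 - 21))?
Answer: 2*√70 ≈ 16.733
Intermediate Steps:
√(457 + (-156 - 21)) = √(457 - 177) = √280 = 2*√70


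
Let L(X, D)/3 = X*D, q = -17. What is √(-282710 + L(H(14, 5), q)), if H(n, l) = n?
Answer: 4*I*√17714 ≈ 532.38*I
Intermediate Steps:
L(X, D) = 3*D*X (L(X, D) = 3*(X*D) = 3*(D*X) = 3*D*X)
√(-282710 + L(H(14, 5), q)) = √(-282710 + 3*(-17)*14) = √(-282710 - 714) = √(-283424) = 4*I*√17714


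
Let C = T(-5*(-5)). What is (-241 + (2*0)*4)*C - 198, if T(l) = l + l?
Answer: -12248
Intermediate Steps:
T(l) = 2*l
C = 50 (C = 2*(-5*(-5)) = 2*25 = 50)
(-241 + (2*0)*4)*C - 198 = (-241 + (2*0)*4)*50 - 198 = (-241 + 0*4)*50 - 198 = (-241 + 0)*50 - 198 = -241*50 - 198 = -12050 - 198 = -12248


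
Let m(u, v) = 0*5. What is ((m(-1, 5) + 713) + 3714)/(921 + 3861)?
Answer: 4427/4782 ≈ 0.92576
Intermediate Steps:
m(u, v) = 0
((m(-1, 5) + 713) + 3714)/(921 + 3861) = ((0 + 713) + 3714)/(921 + 3861) = (713 + 3714)/4782 = 4427*(1/4782) = 4427/4782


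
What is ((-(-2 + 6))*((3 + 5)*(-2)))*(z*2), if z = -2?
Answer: -256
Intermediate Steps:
((-(-2 + 6))*((3 + 5)*(-2)))*(z*2) = ((-(-2 + 6))*((3 + 5)*(-2)))*(-2*2) = ((-1*4)*(8*(-2)))*(-4) = -4*(-16)*(-4) = 64*(-4) = -256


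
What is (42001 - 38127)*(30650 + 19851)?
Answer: 195640874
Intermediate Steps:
(42001 - 38127)*(30650 + 19851) = 3874*50501 = 195640874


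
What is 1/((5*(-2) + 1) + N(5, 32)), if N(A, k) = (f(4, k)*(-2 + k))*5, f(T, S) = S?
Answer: 1/4791 ≈ 0.00020872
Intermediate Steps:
N(A, k) = 5*k*(-2 + k) (N(A, k) = (k*(-2 + k))*5 = 5*k*(-2 + k))
1/((5*(-2) + 1) + N(5, 32)) = 1/((5*(-2) + 1) + 5*32*(-2 + 32)) = 1/((-10 + 1) + 5*32*30) = 1/(-9 + 4800) = 1/4791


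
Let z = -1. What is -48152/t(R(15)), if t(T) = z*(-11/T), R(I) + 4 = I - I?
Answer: 192608/11 ≈ 17510.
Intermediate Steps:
R(I) = -4 (R(I) = -4 + (I - I) = -4 + 0 = -4)
t(T) = 11/T (t(T) = -(-11)/T = 11/T)
-48152/t(R(15)) = -48152/(11/(-4)) = -48152/(11*(-1/4)) = -48152/(-11/4) = -48152*(-4/11) = 192608/11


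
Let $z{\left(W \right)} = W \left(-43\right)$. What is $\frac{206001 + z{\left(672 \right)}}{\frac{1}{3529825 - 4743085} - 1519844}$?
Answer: $- \frac{214874412300}{1843965931441} \approx -0.11653$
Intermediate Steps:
$z{\left(W \right)} = - 43 W$
$\frac{206001 + z{\left(672 \right)}}{\frac{1}{3529825 - 4743085} - 1519844} = \frac{206001 - 28896}{\frac{1}{3529825 - 4743085} - 1519844} = \frac{206001 - 28896}{\frac{1}{-1213260} - 1519844} = \frac{177105}{- \frac{1}{1213260} - 1519844} = \frac{177105}{- \frac{1843965931441}{1213260}} = 177105 \left(- \frac{1213260}{1843965931441}\right) = - \frac{214874412300}{1843965931441}$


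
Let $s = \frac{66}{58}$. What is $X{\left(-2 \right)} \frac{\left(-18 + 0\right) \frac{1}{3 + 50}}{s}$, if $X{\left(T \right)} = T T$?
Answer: $- \frac{696}{583} \approx -1.1938$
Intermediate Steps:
$s = \frac{33}{29}$ ($s = 66 \cdot \frac{1}{58} = \frac{33}{29} \approx 1.1379$)
$X{\left(T \right)} = T^{2}$
$X{\left(-2 \right)} \frac{\left(-18 + 0\right) \frac{1}{3 + 50}}{s} = \left(-2\right)^{2} \frac{\left(-18 + 0\right) \frac{1}{3 + 50}}{\frac{33}{29}} = 4 - \frac{18}{53} \cdot \frac{29}{33} = 4 \left(-18\right) \frac{1}{53} \cdot \frac{29}{33} = 4 \left(\left(- \frac{18}{53}\right) \frac{29}{33}\right) = 4 \left(- \frac{174}{583}\right) = - \frac{696}{583}$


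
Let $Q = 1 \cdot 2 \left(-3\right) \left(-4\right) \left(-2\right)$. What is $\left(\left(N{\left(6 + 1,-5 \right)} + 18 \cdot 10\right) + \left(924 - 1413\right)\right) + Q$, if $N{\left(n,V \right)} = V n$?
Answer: $-392$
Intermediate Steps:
$Q = -48$ ($Q = 2 \left(-3\right) \left(-4\right) \left(-2\right) = \left(-6\right) \left(-4\right) \left(-2\right) = 24 \left(-2\right) = -48$)
$\left(\left(N{\left(6 + 1,-5 \right)} + 18 \cdot 10\right) + \left(924 - 1413\right)\right) + Q = \left(\left(- 5 \left(6 + 1\right) + 18 \cdot 10\right) + \left(924 - 1413\right)\right) - 48 = \left(\left(\left(-5\right) 7 + 180\right) - 489\right) - 48 = \left(\left(-35 + 180\right) - 489\right) - 48 = \left(145 - 489\right) - 48 = -344 - 48 = -392$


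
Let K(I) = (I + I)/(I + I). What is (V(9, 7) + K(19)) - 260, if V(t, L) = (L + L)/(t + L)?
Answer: -2065/8 ≈ -258.13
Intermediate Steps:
V(t, L) = 2*L/(L + t) (V(t, L) = (2*L)/(L + t) = 2*L/(L + t))
K(I) = 1 (K(I) = (2*I)/((2*I)) = (2*I)*(1/(2*I)) = 1)
(V(9, 7) + K(19)) - 260 = (2*7/(7 + 9) + 1) - 260 = (2*7/16 + 1) - 260 = (2*7*(1/16) + 1) - 260 = (7/8 + 1) - 260 = 15/8 - 260 = -2065/8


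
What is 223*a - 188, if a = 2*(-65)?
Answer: -29178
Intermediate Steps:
a = -130
223*a - 188 = 223*(-130) - 188 = -28990 - 188 = -29178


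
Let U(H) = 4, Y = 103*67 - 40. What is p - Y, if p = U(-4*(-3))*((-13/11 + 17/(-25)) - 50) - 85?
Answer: -1967198/275 ≈ -7153.4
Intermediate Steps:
Y = 6861 (Y = 6901 - 40 = 6861)
p = -80423/275 (p = 4*((-13/11 + 17/(-25)) - 50) - 85 = 4*((-13*1/11 + 17*(-1/25)) - 50) - 85 = 4*((-13/11 - 17/25) - 50) - 85 = 4*(-512/275 - 50) - 85 = 4*(-14262/275) - 85 = -57048/275 - 85 = -80423/275 ≈ -292.45)
p - Y = -80423/275 - 1*6861 = -80423/275 - 6861 = -1967198/275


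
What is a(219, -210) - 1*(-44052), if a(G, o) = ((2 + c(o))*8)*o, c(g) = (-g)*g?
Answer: 74128692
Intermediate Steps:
c(g) = -g**2
a(G, o) = o*(16 - 8*o**2) (a(G, o) = ((2 - o**2)*8)*o = (16 - 8*o**2)*o = o*(16 - 8*o**2))
a(219, -210) - 1*(-44052) = 8*(-210)*(2 - 1*(-210)**2) - 1*(-44052) = 8*(-210)*(2 - 1*44100) + 44052 = 8*(-210)*(2 - 44100) + 44052 = 8*(-210)*(-44098) + 44052 = 74084640 + 44052 = 74128692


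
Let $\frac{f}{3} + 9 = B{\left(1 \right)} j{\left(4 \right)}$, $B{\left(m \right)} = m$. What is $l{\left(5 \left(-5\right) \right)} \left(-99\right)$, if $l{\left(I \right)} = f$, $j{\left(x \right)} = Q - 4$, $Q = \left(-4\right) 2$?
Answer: $6237$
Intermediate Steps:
$Q = -8$
$j{\left(x \right)} = -12$ ($j{\left(x \right)} = -8 - 4 = -12$)
$f = -63$ ($f = -27 + 3 \cdot 1 \left(-12\right) = -27 + 3 \left(-12\right) = -27 - 36 = -63$)
$l{\left(I \right)} = -63$
$l{\left(5 \left(-5\right) \right)} \left(-99\right) = \left(-63\right) \left(-99\right) = 6237$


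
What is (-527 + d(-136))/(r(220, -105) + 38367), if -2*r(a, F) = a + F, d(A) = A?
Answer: -78/4507 ≈ -0.017306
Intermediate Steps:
r(a, F) = -F/2 - a/2 (r(a, F) = -(a + F)/2 = -(F + a)/2 = -F/2 - a/2)
(-527 + d(-136))/(r(220, -105) + 38367) = (-527 - 136)/((-½*(-105) - ½*220) + 38367) = -663/((105/2 - 110) + 38367) = -663/(-115/2 + 38367) = -663/76619/2 = -663*2/76619 = -78/4507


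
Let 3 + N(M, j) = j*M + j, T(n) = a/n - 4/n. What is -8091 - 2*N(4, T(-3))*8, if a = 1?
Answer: -8123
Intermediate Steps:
T(n) = -3/n (T(n) = 1/n - 4/n = -3/n)
N(M, j) = -3 + j + M*j (N(M, j) = -3 + (j*M + j) = -3 + (M*j + j) = -3 + (j + M*j) = -3 + j + M*j)
-8091 - 2*N(4, T(-3))*8 = -8091 - 2*(-3 - 3/(-3) + 4*(-3/(-3)))*8 = -8091 - 2*(-3 - 3*(-⅓) + 4*(-3*(-⅓)))*8 = -8091 - 2*(-3 + 1 + 4*1)*8 = -8091 - 2*(-3 + 1 + 4)*8 = -8091 - 2*2*8 = -8091 - 4*8 = -8091 - 32 = -8123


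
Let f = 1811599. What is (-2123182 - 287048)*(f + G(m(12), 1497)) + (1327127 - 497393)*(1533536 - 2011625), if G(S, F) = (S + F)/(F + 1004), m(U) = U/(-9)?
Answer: -11912409052096766/2501 ≈ -4.7631e+12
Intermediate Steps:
m(U) = -U/9 (m(U) = U*(-⅑) = -U/9)
G(S, F) = (F + S)/(1004 + F)
(-2123182 - 287048)*(f + G(m(12), 1497)) + (1327127 - 497393)*(1533536 - 2011625) = (-2123182 - 287048)*(1811599 + (1497 - ⅑*12)/(1004 + 1497)) + (1327127 - 497393)*(1533536 - 2011625) = -2410230*(1811599 + (1497 - 4/3)/2501) + 829734*(-478089) = -2410230*(1811599 + (1/2501)*(4487/3)) - 396686698326 = -2410230*(1811599 + 4487/7503) - 396686698326 = -2410230*13592431784/7503 - 396686698326 = -10920295619583440/2501 - 396686698326 = -11912409052096766/2501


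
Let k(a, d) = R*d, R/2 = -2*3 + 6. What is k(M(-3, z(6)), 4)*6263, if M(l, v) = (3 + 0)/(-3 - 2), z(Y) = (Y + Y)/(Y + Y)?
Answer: 0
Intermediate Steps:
z(Y) = 1 (z(Y) = (2*Y)/((2*Y)) = (2*Y)*(1/(2*Y)) = 1)
R = 0 (R = 2*(-2*3 + 6) = 2*(-6 + 6) = 2*0 = 0)
M(l, v) = -⅗ (M(l, v) = 3/(-5) = 3*(-⅕) = -⅗)
k(a, d) = 0 (k(a, d) = 0*d = 0)
k(M(-3, z(6)), 4)*6263 = 0*6263 = 0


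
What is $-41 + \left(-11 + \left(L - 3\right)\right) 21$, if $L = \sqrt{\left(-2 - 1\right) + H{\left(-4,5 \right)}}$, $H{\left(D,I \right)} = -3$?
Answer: $-335 + 21 i \sqrt{6} \approx -335.0 + 51.439 i$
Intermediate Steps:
$L = i \sqrt{6}$ ($L = \sqrt{\left(-2 - 1\right) - 3} = \sqrt{-3 - 3} = \sqrt{-6} = i \sqrt{6} \approx 2.4495 i$)
$-41 + \left(-11 + \left(L - 3\right)\right) 21 = -41 + \left(-11 - \left(3 - i \sqrt{6}\right)\right) 21 = -41 + \left(-14 + i \sqrt{6}\right) 21 = -41 - \left(294 - 21 i \sqrt{6}\right) = -335 + 21 i \sqrt{6}$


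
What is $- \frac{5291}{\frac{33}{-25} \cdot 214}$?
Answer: $\frac{12025}{642} \approx 18.731$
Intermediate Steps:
$- \frac{5291}{\frac{33}{-25} \cdot 214} = - \frac{5291}{33 \left(- \frac{1}{25}\right) 214} = - \frac{5291}{\left(- \frac{33}{25}\right) 214} = - \frac{5291}{- \frac{7062}{25}} = \left(-5291\right) \left(- \frac{25}{7062}\right) = \frac{12025}{642}$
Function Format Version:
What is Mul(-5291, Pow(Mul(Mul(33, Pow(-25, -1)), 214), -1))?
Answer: Rational(12025, 642) ≈ 18.731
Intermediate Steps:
Mul(-5291, Pow(Mul(Mul(33, Pow(-25, -1)), 214), -1)) = Mul(-5291, Pow(Mul(Mul(33, Rational(-1, 25)), 214), -1)) = Mul(-5291, Pow(Mul(Rational(-33, 25), 214), -1)) = Mul(-5291, Pow(Rational(-7062, 25), -1)) = Mul(-5291, Rational(-25, 7062)) = Rational(12025, 642)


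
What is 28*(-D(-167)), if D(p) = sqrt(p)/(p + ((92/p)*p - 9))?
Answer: I*sqrt(167)/3 ≈ 4.3076*I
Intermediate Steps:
D(p) = sqrt(p)/(83 + p) (D(p) = sqrt(p)/(p + (92 - 9)) = sqrt(p)/(p + 83) = sqrt(p)/(83 + p))
28*(-D(-167)) = 28*(-sqrt(-167)/(83 - 167)) = 28*(-I*sqrt(167)/(-84)) = 28*(-I*sqrt(167)*(-1)/84) = 28*(-(-1)*I*sqrt(167)/84) = 28*(I*sqrt(167)/84) = I*sqrt(167)/3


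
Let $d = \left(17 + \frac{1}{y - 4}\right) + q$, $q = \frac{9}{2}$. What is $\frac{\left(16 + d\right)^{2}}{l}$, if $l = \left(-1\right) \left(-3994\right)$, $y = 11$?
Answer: $\frac{277729}{782824} \approx 0.35478$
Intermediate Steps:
$q = \frac{9}{2}$ ($q = 9 \cdot \frac{1}{2} = \frac{9}{2} \approx 4.5$)
$l = 3994$
$d = \frac{303}{14}$ ($d = \left(17 + \frac{1}{11 - 4}\right) + \frac{9}{2} = \left(17 + \frac{1}{7}\right) + \frac{9}{2} = \frac{120}{7} + \frac{9}{2} = \frac{303}{14} \approx 21.643$)
$\frac{\left(16 + d\right)^{2}}{l} = \frac{\left(16 + \frac{303}{14}\right)^{2}}{3994} = \left(\frac{527}{14}\right)^{2} \cdot \frac{1}{3994} = \frac{277729}{196} \cdot \frac{1}{3994} = \frac{277729}{782824}$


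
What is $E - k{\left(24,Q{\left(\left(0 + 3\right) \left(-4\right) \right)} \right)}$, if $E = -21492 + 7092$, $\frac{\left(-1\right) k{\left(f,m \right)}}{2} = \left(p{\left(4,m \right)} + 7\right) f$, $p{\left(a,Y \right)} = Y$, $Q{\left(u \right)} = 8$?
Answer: $-13680$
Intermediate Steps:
$k{\left(f,m \right)} = - 2 f \left(7 + m\right)$ ($k{\left(f,m \right)} = - 2 \left(m + 7\right) f = - 2 \left(7 + m\right) f = - 2 f \left(7 + m\right)$)
$E = -14400$
$E - k{\left(24,Q{\left(\left(0 + 3\right) \left(-4\right) \right)} \right)} = -14400 - \left(-2\right) 24 \left(7 + 8\right) = -14400 - \left(-2\right) 24 \cdot 15 = -14400 - -720 = -14400 + 720 = -13680$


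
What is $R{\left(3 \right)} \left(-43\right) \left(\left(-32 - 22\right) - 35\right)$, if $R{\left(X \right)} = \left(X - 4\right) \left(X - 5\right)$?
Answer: $7654$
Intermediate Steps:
$R{\left(X \right)} = \left(-5 + X\right) \left(-4 + X\right)$ ($R{\left(X \right)} = \left(-4 + X\right) \left(-5 + X\right) = \left(-5 + X\right) \left(-4 + X\right)$)
$R{\left(3 \right)} \left(-43\right) \left(\left(-32 - 22\right) - 35\right) = \left(20 + 3^{2} - 27\right) \left(-43\right) \left(\left(-32 - 22\right) - 35\right) = \left(20 + 9 - 27\right) \left(-43\right) \left(-54 - 35\right) = 2 \left(-43\right) \left(-89\right) = \left(-86\right) \left(-89\right) = 7654$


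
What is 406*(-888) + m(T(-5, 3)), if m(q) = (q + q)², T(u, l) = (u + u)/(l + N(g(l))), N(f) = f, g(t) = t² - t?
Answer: -29202368/81 ≈ -3.6052e+5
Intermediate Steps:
T(u, l) = 2*u/(l + l*(-1 + l)) (T(u, l) = (u + u)/(l + l*(-1 + l)) = (2*u)/(l + l*(-1 + l)) = 2*u/(l + l*(-1 + l)))
m(q) = 4*q² (m(q) = (2*q)² = 4*q²)
406*(-888) + m(T(-5, 3)) = 406*(-888) + 4*(2*(-5)/3²)² = -360528 + 4*(2*(-5)*(⅑))² = -360528 + 4*(-10/9)² = -360528 + 4*(100/81) = -360528 + 400/81 = -29202368/81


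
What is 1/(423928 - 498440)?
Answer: -1/74512 ≈ -1.3421e-5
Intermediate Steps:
1/(423928 - 498440) = 1/(-74512) = -1/74512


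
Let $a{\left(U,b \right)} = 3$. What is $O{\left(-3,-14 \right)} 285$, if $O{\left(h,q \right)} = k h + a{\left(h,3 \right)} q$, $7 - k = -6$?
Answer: $-23085$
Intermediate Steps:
$k = 13$ ($k = 7 - -6 = 7 + 6 = 13$)
$O{\left(h,q \right)} = 3 q + 13 h$ ($O{\left(h,q \right)} = 13 h + 3 q = 3 q + 13 h$)
$O{\left(-3,-14 \right)} 285 = \left(3 \left(-14\right) + 13 \left(-3\right)\right) 285 = \left(-42 - 39\right) 285 = \left(-81\right) 285 = -23085$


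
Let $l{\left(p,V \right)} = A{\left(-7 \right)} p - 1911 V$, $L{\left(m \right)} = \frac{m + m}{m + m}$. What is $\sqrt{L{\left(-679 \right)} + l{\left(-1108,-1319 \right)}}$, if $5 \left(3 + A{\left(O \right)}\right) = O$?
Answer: $\frac{\sqrt{63137130}}{5} \approx 1589.2$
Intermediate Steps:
$A{\left(O \right)} = -3 + \frac{O}{5}$
$L{\left(m \right)} = 1$ ($L{\left(m \right)} = \frac{2 m}{2 m} = 2 m \frac{1}{2 m} = 1$)
$l{\left(p,V \right)} = - 1911 V - \frac{22 p}{5}$ ($l{\left(p,V \right)} = \left(-3 + \frac{1}{5} \left(-7\right)\right) p - 1911 V = \left(-3 - \frac{7}{5}\right) p - 1911 V = - \frac{22 p}{5} - 1911 V = - 1911 V - \frac{22 p}{5}$)
$\sqrt{L{\left(-679 \right)} + l{\left(-1108,-1319 \right)}} = \sqrt{1 - - \frac{12627421}{5}} = \sqrt{1 + \left(2520609 + \frac{24376}{5}\right)} = \sqrt{1 + \frac{12627421}{5}} = \sqrt{\frac{12627426}{5}} = \frac{\sqrt{63137130}}{5}$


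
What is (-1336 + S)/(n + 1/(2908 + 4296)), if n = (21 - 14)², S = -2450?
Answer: -27274344/352997 ≈ -77.265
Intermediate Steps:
n = 49 (n = 7² = 49)
(-1336 + S)/(n + 1/(2908 + 4296)) = (-1336 - 2450)/(49 + 1/(2908 + 4296)) = -3786/(49 + 1/7204) = -3786/352997/7204 = -3786*7204/352997 = -27274344/352997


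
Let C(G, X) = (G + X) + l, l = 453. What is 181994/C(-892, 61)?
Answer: -90997/189 ≈ -481.47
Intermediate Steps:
C(G, X) = 453 + G + X (C(G, X) = (G + X) + 453 = 453 + G + X)
181994/C(-892, 61) = 181994/(453 - 892 + 61) = 181994/(-378) = 181994*(-1/378) = -90997/189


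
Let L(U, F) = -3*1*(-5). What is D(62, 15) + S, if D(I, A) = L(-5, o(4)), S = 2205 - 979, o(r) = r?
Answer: 1241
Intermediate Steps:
L(U, F) = 15 (L(U, F) = -3*(-5) = 15)
S = 1226
D(I, A) = 15
D(62, 15) + S = 15 + 1226 = 1241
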